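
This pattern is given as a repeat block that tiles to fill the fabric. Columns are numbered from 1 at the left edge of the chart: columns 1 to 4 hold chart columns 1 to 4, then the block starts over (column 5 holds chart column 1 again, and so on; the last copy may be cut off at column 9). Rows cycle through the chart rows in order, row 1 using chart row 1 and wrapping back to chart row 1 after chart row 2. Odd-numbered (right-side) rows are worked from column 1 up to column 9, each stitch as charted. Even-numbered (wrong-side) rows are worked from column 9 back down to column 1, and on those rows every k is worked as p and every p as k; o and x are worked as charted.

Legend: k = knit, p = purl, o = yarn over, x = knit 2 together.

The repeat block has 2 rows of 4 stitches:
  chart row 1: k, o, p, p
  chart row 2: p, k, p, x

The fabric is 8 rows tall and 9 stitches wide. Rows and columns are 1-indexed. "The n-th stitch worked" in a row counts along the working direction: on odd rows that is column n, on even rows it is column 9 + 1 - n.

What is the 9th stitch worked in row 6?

== STITCH ==
k

Derivation:
For row 6: chart row = ((6-1) mod 2) + 1 = 2; this is a WS (even) row.
Chart row 2 tiled across columns 1-9: p k p x p k p x p
WS row: flip the tiled sequence (start at column 9) and apply k<->p; o and x stay.
Row 6 as worked: k x k p k x k p k
The 9th stitch worked is k.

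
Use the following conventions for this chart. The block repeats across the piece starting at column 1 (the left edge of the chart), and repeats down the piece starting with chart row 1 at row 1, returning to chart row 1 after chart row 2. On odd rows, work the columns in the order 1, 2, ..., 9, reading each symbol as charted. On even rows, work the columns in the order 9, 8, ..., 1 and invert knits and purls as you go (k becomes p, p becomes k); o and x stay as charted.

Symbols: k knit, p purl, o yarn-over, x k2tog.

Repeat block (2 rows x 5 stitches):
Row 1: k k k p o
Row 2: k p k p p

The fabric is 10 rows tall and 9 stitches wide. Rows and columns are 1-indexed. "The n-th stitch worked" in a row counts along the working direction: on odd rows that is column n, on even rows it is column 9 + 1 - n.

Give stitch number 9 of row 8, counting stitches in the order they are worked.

Stitch:
p

Derivation:
Row 8 uses chart row ((8-1) mod 2)+1 = 2. Row 8 is even, so WS.
Chart row 2 tiled across columns 1-9: k p k p p k p k p
WS: work from column 9 back to column 1 (reverse the tiled row), swapping k<->p (o and x unchanged).
Row 8 as worked: k p k p k k p k p
Stitch 9 in working order -> p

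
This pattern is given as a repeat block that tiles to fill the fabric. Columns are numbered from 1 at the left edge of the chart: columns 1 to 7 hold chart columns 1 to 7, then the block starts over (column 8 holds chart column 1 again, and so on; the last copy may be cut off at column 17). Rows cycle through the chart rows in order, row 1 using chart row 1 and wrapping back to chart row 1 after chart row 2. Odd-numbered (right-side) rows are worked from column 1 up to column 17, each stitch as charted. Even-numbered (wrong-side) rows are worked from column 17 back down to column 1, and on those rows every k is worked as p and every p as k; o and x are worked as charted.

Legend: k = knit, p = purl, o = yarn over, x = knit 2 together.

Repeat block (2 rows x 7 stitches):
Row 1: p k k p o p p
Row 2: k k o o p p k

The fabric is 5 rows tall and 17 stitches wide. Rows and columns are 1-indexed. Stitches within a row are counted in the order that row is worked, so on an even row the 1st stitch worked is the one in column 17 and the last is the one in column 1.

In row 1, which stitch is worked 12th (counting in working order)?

For row 1: chart row = ((1-1) mod 2) + 1 = 1; this is a RS (odd) row.
Chart row 1 tiled across columns 1-17: p k k p o p p p k k p o p p p k k
Right side: take the tiled row as-is (worked left to right from column 1).
Counting 12 along the worked row gives o.

== STITCH ==
o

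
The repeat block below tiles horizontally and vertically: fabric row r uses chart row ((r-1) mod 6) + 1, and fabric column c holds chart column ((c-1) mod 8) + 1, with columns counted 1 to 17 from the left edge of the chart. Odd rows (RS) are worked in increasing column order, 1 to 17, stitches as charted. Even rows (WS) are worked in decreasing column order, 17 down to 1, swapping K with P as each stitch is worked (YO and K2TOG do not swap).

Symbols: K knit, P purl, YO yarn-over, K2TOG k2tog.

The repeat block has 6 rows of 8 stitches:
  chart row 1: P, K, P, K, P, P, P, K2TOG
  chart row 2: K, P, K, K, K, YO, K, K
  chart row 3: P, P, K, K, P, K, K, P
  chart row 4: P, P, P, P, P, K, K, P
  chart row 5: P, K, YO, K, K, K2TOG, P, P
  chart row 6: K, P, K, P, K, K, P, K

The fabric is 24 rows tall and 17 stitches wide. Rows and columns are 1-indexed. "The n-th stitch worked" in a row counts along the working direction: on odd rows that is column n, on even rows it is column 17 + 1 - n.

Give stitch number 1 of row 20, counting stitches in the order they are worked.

Row 20 uses chart row ((20-1) mod 6)+1 = 2. Row 20 is even, so WS.
Chart row 2 tiled across columns 1-17: K P K K K YO K K K P K K K YO K K K
WS: work from column 17 back to column 1 (reverse the tiled row), swapping K<->P (YO and K2TOG unchanged).
Row 20 as worked: P P P YO P P P K P P P YO P P P K P
Counting 1 along the worked row gives P.

Result:
P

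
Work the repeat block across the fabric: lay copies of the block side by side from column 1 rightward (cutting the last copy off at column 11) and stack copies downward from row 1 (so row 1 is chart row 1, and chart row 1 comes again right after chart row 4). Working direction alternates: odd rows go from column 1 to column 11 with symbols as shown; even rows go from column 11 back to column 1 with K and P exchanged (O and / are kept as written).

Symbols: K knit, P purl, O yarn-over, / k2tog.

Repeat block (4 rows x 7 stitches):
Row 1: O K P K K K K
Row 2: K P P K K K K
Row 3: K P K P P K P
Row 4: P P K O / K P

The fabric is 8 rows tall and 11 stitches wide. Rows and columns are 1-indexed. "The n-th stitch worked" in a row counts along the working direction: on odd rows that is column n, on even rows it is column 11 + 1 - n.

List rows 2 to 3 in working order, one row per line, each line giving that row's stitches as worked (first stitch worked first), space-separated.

Row 2: chart row 2, WS - tiled (columns 1-11): K P P K K K K K P P K; work from column 11 back to 1 with K<->P swapped.
Row 3: chart row 3, RS - tile across columns 1-11 and work as-is.

Result:
P K K P P P P P K K P
K P K P P K P K P K P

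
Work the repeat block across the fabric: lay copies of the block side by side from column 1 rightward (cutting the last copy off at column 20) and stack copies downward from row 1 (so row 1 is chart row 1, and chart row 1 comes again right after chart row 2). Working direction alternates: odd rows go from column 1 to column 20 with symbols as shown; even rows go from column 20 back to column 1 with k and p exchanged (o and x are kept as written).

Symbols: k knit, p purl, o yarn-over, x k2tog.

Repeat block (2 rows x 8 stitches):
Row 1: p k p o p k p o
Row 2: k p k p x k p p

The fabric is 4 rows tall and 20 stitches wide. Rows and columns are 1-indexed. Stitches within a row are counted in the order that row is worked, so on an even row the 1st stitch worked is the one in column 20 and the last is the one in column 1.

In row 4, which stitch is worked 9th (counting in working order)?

Stitch:
k

Derivation:
For row 4: chart row = ((4-1) mod 2) + 1 = 2; this is a WS (even) row.
Chart row 2 tiled across columns 1-20: k p k p x k p p k p k p x k p p k p k p
Wrong side: read the tiled row from column 20 down to 1 and exchange k with p (leave o, x).
Row 4 as worked: k p k p k k p x k p k p k k p x k p k p
The 9th stitch worked is k.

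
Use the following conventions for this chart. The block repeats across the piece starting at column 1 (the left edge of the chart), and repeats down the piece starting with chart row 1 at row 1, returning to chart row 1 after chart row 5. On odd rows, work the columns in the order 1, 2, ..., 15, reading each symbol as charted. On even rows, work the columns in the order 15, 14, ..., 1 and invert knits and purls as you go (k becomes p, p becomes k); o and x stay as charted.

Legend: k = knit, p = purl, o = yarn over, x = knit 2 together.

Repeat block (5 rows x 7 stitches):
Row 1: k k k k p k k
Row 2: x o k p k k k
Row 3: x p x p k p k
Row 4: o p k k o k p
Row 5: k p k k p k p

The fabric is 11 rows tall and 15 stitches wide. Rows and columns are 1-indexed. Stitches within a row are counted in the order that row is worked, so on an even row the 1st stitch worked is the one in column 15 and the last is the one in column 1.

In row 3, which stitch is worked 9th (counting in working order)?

== STITCH ==
p

Derivation:
Row 3 uses chart row ((3-1) mod 5)+1 = 3. Row 3 is odd, so RS.
Chart row 3 tiled across columns 1-15: x p x p k p k x p x p k p k x
RS: work column 1 to column 15, symbols as charted — the tiled row is the row as worked.
Stitch 9 in working order -> p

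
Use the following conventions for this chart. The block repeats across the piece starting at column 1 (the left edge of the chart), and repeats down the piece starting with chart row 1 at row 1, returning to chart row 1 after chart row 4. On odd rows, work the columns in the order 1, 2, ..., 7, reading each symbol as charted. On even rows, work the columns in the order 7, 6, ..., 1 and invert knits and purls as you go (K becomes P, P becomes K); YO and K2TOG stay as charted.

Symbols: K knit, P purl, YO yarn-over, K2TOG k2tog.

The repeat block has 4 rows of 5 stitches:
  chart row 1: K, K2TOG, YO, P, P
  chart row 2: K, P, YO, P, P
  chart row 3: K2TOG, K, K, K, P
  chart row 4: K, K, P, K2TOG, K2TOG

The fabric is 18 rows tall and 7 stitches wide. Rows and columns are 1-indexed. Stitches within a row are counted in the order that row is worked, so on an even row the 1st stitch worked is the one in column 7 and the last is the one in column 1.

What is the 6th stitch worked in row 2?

Row 2 uses chart row ((2-1) mod 4)+1 = 2. Row 2 is even, so WS.
Chart row 2 tiled across columns 1-7: K P YO P P K P
WS row: flip the tiled sequence (start at column 7) and apply K<->P; YO and K2TOG stay.
Row 2 as worked: K P K K YO K P
The 6th stitch worked is K.

== STITCH ==
K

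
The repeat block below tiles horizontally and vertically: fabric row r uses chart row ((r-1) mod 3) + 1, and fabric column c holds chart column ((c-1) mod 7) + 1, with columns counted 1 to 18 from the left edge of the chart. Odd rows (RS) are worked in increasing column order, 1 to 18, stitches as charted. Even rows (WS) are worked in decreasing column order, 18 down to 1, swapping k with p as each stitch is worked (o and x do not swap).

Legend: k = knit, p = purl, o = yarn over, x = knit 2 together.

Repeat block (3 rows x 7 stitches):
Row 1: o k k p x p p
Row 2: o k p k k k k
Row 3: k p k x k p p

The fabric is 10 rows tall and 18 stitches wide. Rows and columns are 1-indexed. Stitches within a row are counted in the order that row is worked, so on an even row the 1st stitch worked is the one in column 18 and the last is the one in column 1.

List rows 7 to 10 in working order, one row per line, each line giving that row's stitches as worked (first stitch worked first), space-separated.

Row 7: chart row 1, RS - tile across columns 1-18 and work as-is.
Row 8: chart row 2, WS - tiled (columns 1-18): o k p k k k k o k p k k k k o k p k; work from column 18 back to 1 with k<->p swapped.
Row 9: chart row 3, RS - tile across columns 1-18 and work as-is.
Row 10: chart row 1, WS - tiled (columns 1-18): o k k p x p p o k k p x p p o k k p; work from column 18 back to 1 with k<->p swapped.

Result:
o k k p x p p o k k p x p p o k k p
p k p o p p p p k p o p p p p k p o
k p k x k p p k p k x k p p k p k x
k p p o k k x k p p o k k x k p p o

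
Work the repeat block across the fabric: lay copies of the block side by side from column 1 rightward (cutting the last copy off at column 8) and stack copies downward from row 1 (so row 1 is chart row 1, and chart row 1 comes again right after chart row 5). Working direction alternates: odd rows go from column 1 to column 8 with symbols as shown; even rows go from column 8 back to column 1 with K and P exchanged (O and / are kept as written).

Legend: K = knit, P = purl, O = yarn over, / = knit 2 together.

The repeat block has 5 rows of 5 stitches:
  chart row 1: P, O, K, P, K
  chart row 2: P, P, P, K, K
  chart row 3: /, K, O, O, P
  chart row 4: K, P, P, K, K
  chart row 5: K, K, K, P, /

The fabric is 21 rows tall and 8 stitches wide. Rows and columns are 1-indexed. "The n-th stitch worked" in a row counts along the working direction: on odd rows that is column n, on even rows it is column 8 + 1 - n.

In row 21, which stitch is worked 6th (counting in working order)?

Stitch:
P

Derivation:
Row 21: (21-1) mod 5 = 0, so use chart row 1. Odd row -> RS.
Chart row 1 tiled across columns 1-8: P O K P K P O K
Right side: take the tiled row as-is (worked left to right from column 1).
Counting 6 along the worked row gives P.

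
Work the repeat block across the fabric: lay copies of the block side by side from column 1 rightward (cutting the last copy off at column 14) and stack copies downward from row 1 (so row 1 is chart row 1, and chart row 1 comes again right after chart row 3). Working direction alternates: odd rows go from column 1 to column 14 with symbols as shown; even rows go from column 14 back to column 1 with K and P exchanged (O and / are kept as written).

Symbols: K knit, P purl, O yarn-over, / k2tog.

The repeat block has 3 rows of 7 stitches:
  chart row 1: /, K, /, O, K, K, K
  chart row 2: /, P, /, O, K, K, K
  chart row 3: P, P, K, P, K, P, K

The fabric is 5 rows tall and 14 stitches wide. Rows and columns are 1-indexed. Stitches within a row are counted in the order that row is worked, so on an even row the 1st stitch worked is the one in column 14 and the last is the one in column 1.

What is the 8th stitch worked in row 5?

Stitch:
/

Derivation:
Row 5: (5-1) mod 3 = 1, so use chart row 2. Odd row -> RS.
Chart row 2 tiled across columns 1-14: / P / O K K K / P / O K K K
Right side: take the tiled row as-is (worked left to right from column 1).
Counting 8 along the worked row gives /.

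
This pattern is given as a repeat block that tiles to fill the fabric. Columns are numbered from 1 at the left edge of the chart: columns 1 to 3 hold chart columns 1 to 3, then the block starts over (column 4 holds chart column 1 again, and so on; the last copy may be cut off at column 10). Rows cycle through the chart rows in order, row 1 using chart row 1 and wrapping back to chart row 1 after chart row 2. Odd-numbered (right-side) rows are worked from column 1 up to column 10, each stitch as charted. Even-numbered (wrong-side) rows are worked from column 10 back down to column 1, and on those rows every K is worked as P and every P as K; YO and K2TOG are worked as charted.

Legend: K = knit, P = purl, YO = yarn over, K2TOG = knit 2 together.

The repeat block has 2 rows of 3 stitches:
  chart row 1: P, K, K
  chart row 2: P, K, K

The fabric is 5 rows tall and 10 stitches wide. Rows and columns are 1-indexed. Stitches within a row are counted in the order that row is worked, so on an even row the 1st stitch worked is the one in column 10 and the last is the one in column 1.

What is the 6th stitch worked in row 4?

== STITCH ==
P

Derivation:
Row 4: (4-1) mod 2 = 1, so use chart row 2. Even row -> WS.
Chart row 2 tiled across columns 1-10: P K K P K K P K K P
WS row: flip the tiled sequence (start at column 10) and apply K<->P; YO and K2TOG stay.
Row 4 as worked: K P P K P P K P P K
Counting 6 along the worked row gives P.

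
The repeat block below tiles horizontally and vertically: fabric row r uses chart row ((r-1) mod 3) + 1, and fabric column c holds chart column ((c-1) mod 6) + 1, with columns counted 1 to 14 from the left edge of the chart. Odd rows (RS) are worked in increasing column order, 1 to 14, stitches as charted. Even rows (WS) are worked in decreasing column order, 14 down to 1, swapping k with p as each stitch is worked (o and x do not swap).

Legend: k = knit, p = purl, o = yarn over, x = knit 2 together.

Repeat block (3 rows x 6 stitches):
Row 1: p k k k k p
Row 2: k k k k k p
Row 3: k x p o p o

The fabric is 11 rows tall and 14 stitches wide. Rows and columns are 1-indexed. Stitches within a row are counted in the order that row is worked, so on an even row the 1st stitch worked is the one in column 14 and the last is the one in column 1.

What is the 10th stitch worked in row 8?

Row 8: (8-1) mod 3 = 1, so use chart row 2. Even row -> WS.
Chart row 2 tiled across columns 1-14: k k k k k p k k k k k p k k
Wrong side: read the tiled row from column 14 down to 1 and exchange k with p (leave o, x).
Row 8 as worked: p p k p p p p p k p p p p p
Stitch 10 in working order -> p

== STITCH ==
p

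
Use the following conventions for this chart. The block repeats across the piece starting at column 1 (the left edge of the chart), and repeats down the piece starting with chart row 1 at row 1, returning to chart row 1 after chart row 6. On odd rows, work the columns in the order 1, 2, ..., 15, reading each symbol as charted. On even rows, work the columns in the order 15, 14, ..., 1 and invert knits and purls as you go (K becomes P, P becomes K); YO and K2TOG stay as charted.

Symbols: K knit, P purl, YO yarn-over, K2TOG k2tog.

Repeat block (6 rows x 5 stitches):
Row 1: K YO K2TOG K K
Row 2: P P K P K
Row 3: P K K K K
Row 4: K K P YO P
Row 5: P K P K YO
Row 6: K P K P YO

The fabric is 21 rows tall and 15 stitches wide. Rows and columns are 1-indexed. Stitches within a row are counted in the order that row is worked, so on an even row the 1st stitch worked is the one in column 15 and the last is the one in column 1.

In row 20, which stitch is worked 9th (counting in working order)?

Result:
K

Derivation:
Row 20: (20-1) mod 6 = 1, so use chart row 2. Even row -> WS.
Chart row 2 tiled across columns 1-15: P P K P K P P K P K P P K P K
Wrong side: read the tiled row from column 15 down to 1 and exchange K with P (leave YO, K2TOG).
Row 20 as worked: P K P K K P K P K K P K P K K
Stitch 9 in working order -> K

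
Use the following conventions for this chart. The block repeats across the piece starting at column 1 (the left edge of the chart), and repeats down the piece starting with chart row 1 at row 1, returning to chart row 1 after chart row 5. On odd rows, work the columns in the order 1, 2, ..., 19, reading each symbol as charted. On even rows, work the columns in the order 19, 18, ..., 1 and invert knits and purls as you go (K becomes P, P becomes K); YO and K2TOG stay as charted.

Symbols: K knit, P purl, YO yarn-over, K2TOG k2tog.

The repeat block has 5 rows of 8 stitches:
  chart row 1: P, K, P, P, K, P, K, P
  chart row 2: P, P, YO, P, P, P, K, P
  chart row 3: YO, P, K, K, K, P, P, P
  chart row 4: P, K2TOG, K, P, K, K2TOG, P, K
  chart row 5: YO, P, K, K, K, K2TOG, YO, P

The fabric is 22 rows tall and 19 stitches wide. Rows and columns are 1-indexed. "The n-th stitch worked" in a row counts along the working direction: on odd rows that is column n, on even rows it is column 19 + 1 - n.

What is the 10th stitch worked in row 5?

Row 5 uses chart row ((5-1) mod 5)+1 = 5. Row 5 is odd, so RS.
Chart row 5 tiled across columns 1-19: YO P K K K K2TOG YO P YO P K K K K2TOG YO P YO P K
RS row: no reversal, no swap; stitch n worked = column n.
Counting 10 along the worked row gives P.

Result:
P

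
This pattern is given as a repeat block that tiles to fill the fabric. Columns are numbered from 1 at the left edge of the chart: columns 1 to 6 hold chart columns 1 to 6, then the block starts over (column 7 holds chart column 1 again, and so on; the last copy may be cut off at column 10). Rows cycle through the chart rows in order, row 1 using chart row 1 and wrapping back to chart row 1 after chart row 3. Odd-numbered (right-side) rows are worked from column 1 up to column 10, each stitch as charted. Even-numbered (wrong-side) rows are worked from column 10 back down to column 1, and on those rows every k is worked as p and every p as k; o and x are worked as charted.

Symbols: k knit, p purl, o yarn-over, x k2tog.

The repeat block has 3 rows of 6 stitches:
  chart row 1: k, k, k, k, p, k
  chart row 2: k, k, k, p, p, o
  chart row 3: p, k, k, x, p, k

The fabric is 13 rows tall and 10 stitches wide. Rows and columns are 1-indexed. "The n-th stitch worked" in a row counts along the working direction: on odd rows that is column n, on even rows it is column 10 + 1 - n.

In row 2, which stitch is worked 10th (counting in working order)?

Result:
p

Derivation:
Row 2: (2-1) mod 3 = 1, so use chart row 2. Even row -> WS.
Chart row 2 tiled across columns 1-10: k k k p p o k k k p
WS: work from column 10 back to column 1 (reverse the tiled row), swapping k<->p (o and x unchanged).
Row 2 as worked: k p p p o k k p p p
Stitch 10 in working order -> p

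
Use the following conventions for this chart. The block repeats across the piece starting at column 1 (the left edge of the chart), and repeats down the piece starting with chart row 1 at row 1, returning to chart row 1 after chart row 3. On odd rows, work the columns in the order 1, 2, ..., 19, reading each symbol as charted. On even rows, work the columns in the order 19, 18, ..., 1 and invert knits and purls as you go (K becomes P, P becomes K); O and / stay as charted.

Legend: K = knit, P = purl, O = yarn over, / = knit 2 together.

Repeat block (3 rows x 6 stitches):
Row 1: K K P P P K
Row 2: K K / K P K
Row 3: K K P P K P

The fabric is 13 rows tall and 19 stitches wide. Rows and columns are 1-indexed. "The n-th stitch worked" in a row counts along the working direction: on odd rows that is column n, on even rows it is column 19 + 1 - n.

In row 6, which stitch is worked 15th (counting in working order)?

Row 6 uses chart row ((6-1) mod 3)+1 = 3. Row 6 is even, so WS.
Chart row 3 tiled across columns 1-19: K K P P K P K K P P K P K K P P K P K
WS row: flip the tiled sequence (start at column 19) and apply K<->P; O and / stay.
Row 6 as worked: P K P K K P P K P K K P P K P K K P P
The 15th stitch worked is P.

Stitch:
P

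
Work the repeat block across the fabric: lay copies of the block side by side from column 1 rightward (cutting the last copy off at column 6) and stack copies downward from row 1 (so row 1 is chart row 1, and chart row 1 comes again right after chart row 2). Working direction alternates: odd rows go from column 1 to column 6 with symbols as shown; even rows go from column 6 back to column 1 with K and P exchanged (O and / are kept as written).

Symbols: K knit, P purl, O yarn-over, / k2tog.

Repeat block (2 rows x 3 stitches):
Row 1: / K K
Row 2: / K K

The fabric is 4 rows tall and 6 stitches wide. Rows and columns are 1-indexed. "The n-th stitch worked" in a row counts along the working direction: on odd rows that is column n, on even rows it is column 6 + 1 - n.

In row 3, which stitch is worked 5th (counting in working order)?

== STITCH ==
K

Derivation:
Row 3 uses chart row ((3-1) mod 2)+1 = 1. Row 3 is odd, so RS.
Chart row 1 tiled across columns 1-6: / K K / K K
Right side: take the tiled row as-is (worked left to right from column 1).
Counting 5 along the worked row gives K.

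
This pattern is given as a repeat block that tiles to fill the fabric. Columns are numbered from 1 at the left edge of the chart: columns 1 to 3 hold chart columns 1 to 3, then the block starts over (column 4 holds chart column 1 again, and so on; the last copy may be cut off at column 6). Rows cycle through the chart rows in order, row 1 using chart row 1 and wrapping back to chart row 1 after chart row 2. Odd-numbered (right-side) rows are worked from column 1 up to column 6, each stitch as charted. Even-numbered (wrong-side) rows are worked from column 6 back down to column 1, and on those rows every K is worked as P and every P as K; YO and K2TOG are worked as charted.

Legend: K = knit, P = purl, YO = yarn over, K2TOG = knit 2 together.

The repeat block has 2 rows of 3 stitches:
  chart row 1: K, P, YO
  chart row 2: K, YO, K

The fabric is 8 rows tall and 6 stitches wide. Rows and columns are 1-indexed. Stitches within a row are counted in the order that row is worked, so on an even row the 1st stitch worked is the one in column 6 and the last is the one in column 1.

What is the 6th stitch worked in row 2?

For row 2: chart row = ((2-1) mod 2) + 1 = 2; this is a WS (even) row.
Chart row 2 tiled across columns 1-6: K YO K K YO K
WS: work from column 6 back to column 1 (reverse the tiled row), swapping K<->P (YO and K2TOG unchanged).
Row 2 as worked: P YO P P YO P
Stitch 6 in working order -> P

Result:
P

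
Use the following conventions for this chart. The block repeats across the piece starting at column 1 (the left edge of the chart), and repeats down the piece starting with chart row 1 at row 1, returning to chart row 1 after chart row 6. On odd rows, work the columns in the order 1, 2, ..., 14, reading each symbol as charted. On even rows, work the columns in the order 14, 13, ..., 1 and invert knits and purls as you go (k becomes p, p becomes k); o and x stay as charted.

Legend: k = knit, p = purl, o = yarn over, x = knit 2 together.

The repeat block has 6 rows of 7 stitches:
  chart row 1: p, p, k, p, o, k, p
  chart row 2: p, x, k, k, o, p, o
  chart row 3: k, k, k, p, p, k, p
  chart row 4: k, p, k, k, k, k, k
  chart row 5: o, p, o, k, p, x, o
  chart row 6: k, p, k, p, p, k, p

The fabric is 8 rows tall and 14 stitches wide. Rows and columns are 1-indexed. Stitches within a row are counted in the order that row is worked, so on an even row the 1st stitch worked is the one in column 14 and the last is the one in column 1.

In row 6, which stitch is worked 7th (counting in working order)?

Row 6: (6-1) mod 6 = 5, so use chart row 6. Even row -> WS.
Chart row 6 tiled across columns 1-14: k p k p p k p k p k p p k p
Wrong side: read the tiled row from column 14 down to 1 and exchange k with p (leave o, x).
Row 6 as worked: k p k k p k p k p k k p k p
Stitch 7 in working order -> p

Stitch:
p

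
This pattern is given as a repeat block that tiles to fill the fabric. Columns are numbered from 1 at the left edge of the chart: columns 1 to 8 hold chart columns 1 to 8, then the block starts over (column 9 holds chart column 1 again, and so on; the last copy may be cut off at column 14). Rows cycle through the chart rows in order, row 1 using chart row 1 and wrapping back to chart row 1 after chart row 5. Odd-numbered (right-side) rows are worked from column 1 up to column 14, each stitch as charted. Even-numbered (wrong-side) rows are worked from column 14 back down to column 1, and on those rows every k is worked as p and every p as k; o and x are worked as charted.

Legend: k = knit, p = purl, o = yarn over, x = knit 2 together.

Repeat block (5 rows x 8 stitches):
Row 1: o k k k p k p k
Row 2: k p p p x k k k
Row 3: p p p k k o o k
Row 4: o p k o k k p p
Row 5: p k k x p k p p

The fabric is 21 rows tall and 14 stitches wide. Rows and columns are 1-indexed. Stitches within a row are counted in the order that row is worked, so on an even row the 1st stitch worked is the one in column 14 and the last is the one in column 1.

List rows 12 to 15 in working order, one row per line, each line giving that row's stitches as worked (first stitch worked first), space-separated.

Row 12: chart row 2, WS - tiled (columns 1-14): k p p p x k k k k p p p x k; work from column 14 back to 1 with k<->p swapped.
Row 13: chart row 3, RS - tile across columns 1-14 and work as-is.
Row 14: chart row 4, WS - tiled (columns 1-14): o p k o k k p p o p k o k k; work from column 14 back to 1 with k<->p swapped.
Row 15: chart row 5, RS - tile across columns 1-14 and work as-is.

== ROWS AS WORKED ==
p x k k k p p p p x k k k p
p p p k k o o k p p p k k o
p p o p k o k k p p o p k o
p k k x p k p p p k k x p k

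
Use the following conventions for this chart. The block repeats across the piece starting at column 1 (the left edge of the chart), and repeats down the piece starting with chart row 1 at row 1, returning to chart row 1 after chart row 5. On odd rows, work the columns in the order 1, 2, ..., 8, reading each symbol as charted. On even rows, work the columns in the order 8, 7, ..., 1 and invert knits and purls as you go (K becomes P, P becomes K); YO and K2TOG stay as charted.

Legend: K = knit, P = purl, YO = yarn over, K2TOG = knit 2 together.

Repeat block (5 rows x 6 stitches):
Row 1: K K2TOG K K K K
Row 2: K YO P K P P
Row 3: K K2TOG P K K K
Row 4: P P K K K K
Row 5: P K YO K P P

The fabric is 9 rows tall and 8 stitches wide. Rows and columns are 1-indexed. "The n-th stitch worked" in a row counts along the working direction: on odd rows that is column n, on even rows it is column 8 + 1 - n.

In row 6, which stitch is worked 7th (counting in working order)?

Row 6: (6-1) mod 5 = 0, so use chart row 1. Even row -> WS.
Chart row 1 tiled across columns 1-8: K K2TOG K K K K K K2TOG
WS row: flip the tiled sequence (start at column 8) and apply K<->P; YO and K2TOG stay.
Row 6 as worked: K2TOG P P P P P K2TOG P
Stitch 7 in working order -> K2TOG

Result:
K2TOG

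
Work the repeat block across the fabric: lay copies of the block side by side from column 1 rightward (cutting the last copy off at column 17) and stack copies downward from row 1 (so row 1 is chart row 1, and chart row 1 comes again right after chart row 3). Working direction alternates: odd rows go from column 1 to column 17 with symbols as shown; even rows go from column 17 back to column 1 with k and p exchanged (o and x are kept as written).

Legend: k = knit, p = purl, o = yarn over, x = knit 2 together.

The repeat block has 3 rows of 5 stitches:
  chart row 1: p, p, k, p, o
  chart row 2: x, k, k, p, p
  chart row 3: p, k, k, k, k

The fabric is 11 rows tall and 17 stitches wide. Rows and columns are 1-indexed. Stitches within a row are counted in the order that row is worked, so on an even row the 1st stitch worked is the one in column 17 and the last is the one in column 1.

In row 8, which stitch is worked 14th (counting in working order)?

Result:
k

Derivation:
Row 8: (8-1) mod 3 = 1, so use chart row 2. Even row -> WS.
Chart row 2 tiled across columns 1-17: x k k p p x k k p p x k k p p x k
Wrong side: read the tiled row from column 17 down to 1 and exchange k with p (leave o, x).
Row 8 as worked: p x k k p p x k k p p x k k p p x
Counting 14 along the worked row gives k.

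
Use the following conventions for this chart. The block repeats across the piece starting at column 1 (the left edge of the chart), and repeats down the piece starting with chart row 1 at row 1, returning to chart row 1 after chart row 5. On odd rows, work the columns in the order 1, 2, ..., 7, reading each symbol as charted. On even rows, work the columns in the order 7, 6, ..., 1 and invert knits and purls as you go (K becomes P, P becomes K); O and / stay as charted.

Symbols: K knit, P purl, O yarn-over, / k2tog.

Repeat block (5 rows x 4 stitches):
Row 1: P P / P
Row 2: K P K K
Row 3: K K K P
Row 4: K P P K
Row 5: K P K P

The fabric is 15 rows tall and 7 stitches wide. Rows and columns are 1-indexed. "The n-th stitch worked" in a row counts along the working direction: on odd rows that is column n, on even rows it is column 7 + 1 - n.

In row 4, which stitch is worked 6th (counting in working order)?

Row 4: (4-1) mod 5 = 3, so use chart row 4. Even row -> WS.
Chart row 4 tiled across columns 1-7: K P P K K P P
WS row: flip the tiled sequence (start at column 7) and apply K<->P; O and / stay.
Row 4 as worked: K K P P K K P
Counting 6 along the worked row gives K.

Stitch:
K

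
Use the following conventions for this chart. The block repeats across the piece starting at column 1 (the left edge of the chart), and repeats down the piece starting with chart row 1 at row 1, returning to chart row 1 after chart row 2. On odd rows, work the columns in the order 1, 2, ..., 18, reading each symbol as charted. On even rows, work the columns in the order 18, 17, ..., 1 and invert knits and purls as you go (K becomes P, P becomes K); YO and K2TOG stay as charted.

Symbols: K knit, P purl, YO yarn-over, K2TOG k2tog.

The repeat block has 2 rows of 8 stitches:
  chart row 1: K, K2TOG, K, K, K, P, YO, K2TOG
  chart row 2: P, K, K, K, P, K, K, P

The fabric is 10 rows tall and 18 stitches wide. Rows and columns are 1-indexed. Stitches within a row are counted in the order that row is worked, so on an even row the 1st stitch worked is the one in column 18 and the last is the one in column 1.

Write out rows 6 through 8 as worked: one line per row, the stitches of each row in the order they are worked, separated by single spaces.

== ROWS AS WORKED ==
P K K P P K P P P K K P P K P P P K
K K2TOG K K K P YO K2TOG K K2TOG K K K P YO K2TOG K K2TOG
P K K P P K P P P K K P P K P P P K

Derivation:
Row 6: chart row 2, WS - tiled (columns 1-18): P K K K P K K P P K K K P K K P P K; work from column 18 back to 1 with K<->P swapped.
Row 7: chart row 1, RS - tile across columns 1-18 and work as-is.
Row 8: chart row 2, WS - tiled (columns 1-18): P K K K P K K P P K K K P K K P P K; work from column 18 back to 1 with K<->P swapped.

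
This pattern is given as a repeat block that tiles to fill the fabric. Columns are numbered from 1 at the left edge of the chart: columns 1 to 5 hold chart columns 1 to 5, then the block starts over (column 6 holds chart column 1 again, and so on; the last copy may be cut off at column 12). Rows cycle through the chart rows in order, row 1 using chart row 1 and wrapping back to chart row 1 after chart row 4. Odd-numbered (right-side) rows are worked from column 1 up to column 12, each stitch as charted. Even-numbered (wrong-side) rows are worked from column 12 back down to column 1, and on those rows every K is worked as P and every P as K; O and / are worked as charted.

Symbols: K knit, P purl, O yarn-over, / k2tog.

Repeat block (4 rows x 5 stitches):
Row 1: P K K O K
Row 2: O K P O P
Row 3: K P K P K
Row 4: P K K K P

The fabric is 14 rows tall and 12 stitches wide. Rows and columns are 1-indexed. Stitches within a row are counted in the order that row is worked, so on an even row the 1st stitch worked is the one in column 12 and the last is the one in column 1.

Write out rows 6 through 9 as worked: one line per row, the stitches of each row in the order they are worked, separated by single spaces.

Result:
P O K O K P O K O K P O
K P K P K K P K P K K P
P K K P P P K K P P P K
P K K O K P K K O K P K

Derivation:
Row 6: chart row 2, WS - tiled (columns 1-12): O K P O P O K P O P O K; work from column 12 back to 1 with K<->P swapped.
Row 7: chart row 3, RS - tile across columns 1-12 and work as-is.
Row 8: chart row 4, WS - tiled (columns 1-12): P K K K P P K K K P P K; work from column 12 back to 1 with K<->P swapped.
Row 9: chart row 1, RS - tile across columns 1-12 and work as-is.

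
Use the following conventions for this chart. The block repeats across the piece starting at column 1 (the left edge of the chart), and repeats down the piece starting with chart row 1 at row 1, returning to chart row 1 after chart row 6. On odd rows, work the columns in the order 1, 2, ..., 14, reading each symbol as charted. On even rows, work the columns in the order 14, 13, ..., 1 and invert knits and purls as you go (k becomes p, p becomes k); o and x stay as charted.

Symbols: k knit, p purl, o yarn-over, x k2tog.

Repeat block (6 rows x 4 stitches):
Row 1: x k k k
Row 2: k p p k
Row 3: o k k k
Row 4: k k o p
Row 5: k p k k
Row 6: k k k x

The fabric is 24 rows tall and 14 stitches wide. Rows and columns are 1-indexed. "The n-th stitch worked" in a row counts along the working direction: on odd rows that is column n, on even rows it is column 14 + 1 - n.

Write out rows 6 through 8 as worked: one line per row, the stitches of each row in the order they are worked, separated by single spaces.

== ROWS AS WORKED ==
p p x p p p x p p p x p p p
x k k k x k k k x k k k x k
k p p k k p p k k p p k k p

Derivation:
Row 6: chart row 6, WS - tiled (columns 1-14): k k k x k k k x k k k x k k; work from column 14 back to 1 with k<->p swapped.
Row 7: chart row 1, RS - tile across columns 1-14 and work as-is.
Row 8: chart row 2, WS - tiled (columns 1-14): k p p k k p p k k p p k k p; work from column 14 back to 1 with k<->p swapped.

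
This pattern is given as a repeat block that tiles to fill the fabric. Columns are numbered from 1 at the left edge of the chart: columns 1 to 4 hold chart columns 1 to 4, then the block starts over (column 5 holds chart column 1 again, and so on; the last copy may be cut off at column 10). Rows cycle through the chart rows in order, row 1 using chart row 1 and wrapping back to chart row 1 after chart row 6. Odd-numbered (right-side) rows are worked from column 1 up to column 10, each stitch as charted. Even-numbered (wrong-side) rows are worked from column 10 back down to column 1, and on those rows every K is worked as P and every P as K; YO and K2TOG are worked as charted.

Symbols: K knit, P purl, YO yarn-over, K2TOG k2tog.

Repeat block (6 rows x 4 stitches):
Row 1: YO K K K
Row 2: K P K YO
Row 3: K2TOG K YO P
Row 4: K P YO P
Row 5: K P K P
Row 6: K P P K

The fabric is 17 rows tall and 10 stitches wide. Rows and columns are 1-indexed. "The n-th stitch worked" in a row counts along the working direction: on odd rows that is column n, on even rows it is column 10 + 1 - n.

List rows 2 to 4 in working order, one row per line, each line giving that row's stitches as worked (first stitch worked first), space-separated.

== ROWS AS WORKED ==
K P YO P K P YO P K P
K2TOG K YO P K2TOG K YO P K2TOG K
K P K YO K P K YO K P

Derivation:
Row 2: chart row 2, WS - tiled (columns 1-10): K P K YO K P K YO K P; work from column 10 back to 1 with K<->P swapped.
Row 3: chart row 3, RS - tile across columns 1-10 and work as-is.
Row 4: chart row 4, WS - tiled (columns 1-10): K P YO P K P YO P K P; work from column 10 back to 1 with K<->P swapped.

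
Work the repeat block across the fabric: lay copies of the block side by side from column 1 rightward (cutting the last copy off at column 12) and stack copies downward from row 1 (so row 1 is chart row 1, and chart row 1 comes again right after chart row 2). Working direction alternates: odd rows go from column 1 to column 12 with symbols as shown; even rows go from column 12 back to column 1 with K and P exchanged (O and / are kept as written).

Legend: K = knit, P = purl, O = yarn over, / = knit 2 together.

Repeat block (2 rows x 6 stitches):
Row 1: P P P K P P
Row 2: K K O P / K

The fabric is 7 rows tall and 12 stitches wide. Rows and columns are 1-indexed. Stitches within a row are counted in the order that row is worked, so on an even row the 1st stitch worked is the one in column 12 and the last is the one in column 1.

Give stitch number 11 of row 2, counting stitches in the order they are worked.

Stitch:
P

Derivation:
Row 2: (2-1) mod 2 = 1, so use chart row 2. Even row -> WS.
Chart row 2 tiled across columns 1-12: K K O P / K K K O P / K
Wrong side: read the tiled row from column 12 down to 1 and exchange K with P (leave O, /).
Row 2 as worked: P / K O P P P / K O P P
Counting 11 along the worked row gives P.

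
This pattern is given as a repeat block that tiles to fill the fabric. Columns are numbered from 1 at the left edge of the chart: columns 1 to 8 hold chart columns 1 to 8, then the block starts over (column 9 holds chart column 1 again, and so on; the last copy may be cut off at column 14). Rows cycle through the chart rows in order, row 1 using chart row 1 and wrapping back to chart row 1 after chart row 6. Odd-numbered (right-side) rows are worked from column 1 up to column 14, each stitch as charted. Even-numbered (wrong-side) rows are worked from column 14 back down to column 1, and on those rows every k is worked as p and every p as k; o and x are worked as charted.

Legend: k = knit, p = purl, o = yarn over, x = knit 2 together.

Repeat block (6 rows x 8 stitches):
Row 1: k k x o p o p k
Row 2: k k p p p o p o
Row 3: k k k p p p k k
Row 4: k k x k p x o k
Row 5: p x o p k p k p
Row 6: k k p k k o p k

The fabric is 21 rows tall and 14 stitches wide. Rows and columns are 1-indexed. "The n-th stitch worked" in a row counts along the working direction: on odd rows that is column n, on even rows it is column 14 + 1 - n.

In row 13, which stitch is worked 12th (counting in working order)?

Result:
o

Derivation:
Row 13: (13-1) mod 6 = 0, so use chart row 1. Odd row -> RS.
Chart row 1 tiled across columns 1-14: k k x o p o p k k k x o p o
RS row: no reversal, no swap; stitch n worked = column n.
Counting 12 along the worked row gives o.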